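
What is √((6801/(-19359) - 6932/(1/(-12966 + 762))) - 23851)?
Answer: √391308347772438/2151 ≈ 9196.4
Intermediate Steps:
√((6801/(-19359) - 6932/(1/(-12966 + 762))) - 23851) = √((6801*(-1/19359) - 6932/(1/(-12204))) - 23851) = √((-2267/6453 - 6932/(-1/12204)) - 23851) = √((-2267/6453 - 6932*(-12204)) - 23851) = √((-2267/6453 + 84598128) - 23851) = √(545911717717/6453 - 23851) = √(545757807214/6453) = √391308347772438/2151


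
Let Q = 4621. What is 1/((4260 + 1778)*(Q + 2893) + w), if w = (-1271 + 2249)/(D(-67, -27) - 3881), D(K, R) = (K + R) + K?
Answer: 2021/91691823683 ≈ 2.2041e-8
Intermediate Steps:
D(K, R) = R + 2*K
w = -489/2021 (w = (-1271 + 2249)/((-27 + 2*(-67)) - 3881) = 978/((-27 - 134) - 3881) = 978/(-161 - 3881) = 978/(-4042) = 978*(-1/4042) = -489/2021 ≈ -0.24196)
1/((4260 + 1778)*(Q + 2893) + w) = 1/((4260 + 1778)*(4621 + 2893) - 489/2021) = 1/(6038*7514 - 489/2021) = 1/(45369532 - 489/2021) = 1/(91691823683/2021) = 2021/91691823683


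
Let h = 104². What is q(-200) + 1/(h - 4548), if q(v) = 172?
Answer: 1078097/6268 ≈ 172.00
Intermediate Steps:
h = 10816
q(-200) + 1/(h - 4548) = 172 + 1/(10816 - 4548) = 172 + 1/6268 = 1078097/6268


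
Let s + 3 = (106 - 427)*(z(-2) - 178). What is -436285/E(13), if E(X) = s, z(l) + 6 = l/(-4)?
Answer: -872570/117801 ≈ -7.4072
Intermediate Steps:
z(l) = -6 - l/4 (z(l) = -6 + l/(-4) = -6 + l*(-¼) = -6 - l/4)
s = 117801/2 (s = -3 + (106 - 427)*((-6 - ¼*(-2)) - 178) = -3 - 321*((-6 + ½) - 178) = -3 - 321*(-11/2 - 178) = -3 - 321*(-367/2) = -3 + 117807/2 = 117801/2 ≈ 58901.)
E(X) = 117801/2
-436285/E(13) = -436285/117801/2 = -436285*2/117801 = -872570/117801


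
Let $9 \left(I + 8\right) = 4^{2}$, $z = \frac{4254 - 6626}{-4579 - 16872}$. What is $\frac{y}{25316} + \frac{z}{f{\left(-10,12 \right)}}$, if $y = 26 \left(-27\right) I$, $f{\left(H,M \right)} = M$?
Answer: $\frac{74026573}{407290137} \approx 0.18175$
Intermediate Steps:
$z = \frac{2372}{21451}$ ($z = - \frac{2372}{-21451} = \left(-2372\right) \left(- \frac{1}{21451}\right) = \frac{2372}{21451} \approx 0.11058$)
$I = - \frac{56}{9}$ ($I = -8 + \frac{4^{2}}{9} = -8 + \frac{1}{9} \cdot 16 = -8 + \frac{16}{9} = - \frac{56}{9} \approx -6.2222$)
$y = 4368$ ($y = 26 \left(-27\right) \left(- \frac{56}{9}\right) = \left(-702\right) \left(- \frac{56}{9}\right) = 4368$)
$\frac{y}{25316} + \frac{z}{f{\left(-10,12 \right)}} = \frac{4368}{25316} + \frac{2372}{21451 \cdot 12} = 4368 \cdot \frac{1}{25316} + \frac{2372}{21451} \cdot \frac{1}{12} = \frac{1092}{6329} + \frac{593}{64353} = \frac{74026573}{407290137}$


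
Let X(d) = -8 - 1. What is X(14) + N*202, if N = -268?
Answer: -54145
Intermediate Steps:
X(d) = -9
X(14) + N*202 = -9 - 268*202 = -9 - 54136 = -54145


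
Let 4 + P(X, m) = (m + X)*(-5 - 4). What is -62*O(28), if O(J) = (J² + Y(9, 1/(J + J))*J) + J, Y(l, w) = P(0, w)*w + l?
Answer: -3686985/56 ≈ -65839.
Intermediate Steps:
P(X, m) = -4 - 9*X - 9*m (P(X, m) = -4 + (m + X)*(-5 - 4) = -4 + (X + m)*(-9) = -4 + (-9*X - 9*m) = -4 - 9*X - 9*m)
Y(l, w) = l + w*(-4 - 9*w) (Y(l, w) = (-4 - 9*0 - 9*w)*w + l = (-4 + 0 - 9*w)*w + l = (-4 - 9*w)*w + l = w*(-4 - 9*w) + l = l + w*(-4 - 9*w))
O(J) = J + J² + J*(9 - (4 + 9/(2*J))/(2*J)) (O(J) = (J² + (9 - (4 + 9/(J + J))/(J + J))*J) + J = (J² + (9 - (4 + 9/((2*J)))/(2*J))*J) + J = (J² + (9 - 1/(2*J)*(4 + 9*(1/(2*J))))*J) + J = (J² + (9 - 1/(2*J)*(4 + 9/(2*J)))*J) + J = (J² + (9 - (4 + 9/(2*J))/(2*J))*J) + J = (J² + J*(9 - (4 + 9/(2*J))/(2*J))) + J = J + J² + J*(9 - (4 + 9/(2*J))/(2*J)))
-62*O(28) = -62*(-2 + 28² + 10*28 - 9/4/28) = -62*(-2 + 784 + 280 - 9/4*1/28) = -62*(-2 + 784 + 280 - 9/112) = -62*118935/112 = -3686985/56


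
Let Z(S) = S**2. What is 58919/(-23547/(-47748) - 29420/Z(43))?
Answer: -247701233228/64819417 ≈ -3821.4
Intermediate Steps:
58919/(-23547/(-47748) - 29420/Z(43)) = 58919/(-23547/(-47748) - 29420/(43**2)) = 58919/(-23547*(-1/47748) - 29420/1849) = 58919/(7849/15916 - 29420*1/1849) = 58919/(7849/15916 - 29420/1849) = 58919/(-453735919/29428684) = 58919*(-29428684/453735919) = -247701233228/64819417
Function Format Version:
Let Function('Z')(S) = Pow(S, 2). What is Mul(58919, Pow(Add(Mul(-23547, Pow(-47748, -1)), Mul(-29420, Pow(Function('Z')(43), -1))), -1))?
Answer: Rational(-247701233228, 64819417) ≈ -3821.4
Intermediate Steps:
Mul(58919, Pow(Add(Mul(-23547, Pow(-47748, -1)), Mul(-29420, Pow(Function('Z')(43), -1))), -1)) = Mul(58919, Pow(Add(Mul(-23547, Pow(-47748, -1)), Mul(-29420, Pow(Pow(43, 2), -1))), -1)) = Mul(58919, Pow(Add(Mul(-23547, Rational(-1, 47748)), Mul(-29420, Pow(1849, -1))), -1)) = Mul(58919, Pow(Add(Rational(7849, 15916), Mul(-29420, Rational(1, 1849))), -1)) = Mul(58919, Pow(Add(Rational(7849, 15916), Rational(-29420, 1849)), -1)) = Mul(58919, Pow(Rational(-453735919, 29428684), -1)) = Mul(58919, Rational(-29428684, 453735919)) = Rational(-247701233228, 64819417)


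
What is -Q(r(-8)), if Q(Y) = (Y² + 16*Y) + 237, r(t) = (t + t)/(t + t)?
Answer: -254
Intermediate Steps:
r(t) = 1 (r(t) = (2*t)/((2*t)) = (2*t)*(1/(2*t)) = 1)
Q(Y) = 237 + Y² + 16*Y
-Q(r(-8)) = -(237 + 1² + 16*1) = -(237 + 1 + 16) = -1*254 = -254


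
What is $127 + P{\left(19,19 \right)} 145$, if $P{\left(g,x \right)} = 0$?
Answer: $127$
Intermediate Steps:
$127 + P{\left(19,19 \right)} 145 = 127 + 0 \cdot 145 = 127 + 0 = 127$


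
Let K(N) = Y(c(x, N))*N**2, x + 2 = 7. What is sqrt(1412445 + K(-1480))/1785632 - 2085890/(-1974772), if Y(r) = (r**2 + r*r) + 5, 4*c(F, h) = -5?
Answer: 1042945/987386 + sqrt(19209445)/1785632 ≈ 1.0587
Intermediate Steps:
x = 5 (x = -2 + 7 = 5)
c(F, h) = -5/4 (c(F, h) = (1/4)*(-5) = -5/4)
Y(r) = 5 + 2*r**2 (Y(r) = (r**2 + r**2) + 5 = 2*r**2 + 5 = 5 + 2*r**2)
K(N) = 65*N**2/8 (K(N) = (5 + 2*(-5/4)**2)*N**2 = (5 + 2*(25/16))*N**2 = (5 + 25/8)*N**2 = 65*N**2/8)
sqrt(1412445 + K(-1480))/1785632 - 2085890/(-1974772) = sqrt(1412445 + (65/8)*(-1480)**2)/1785632 - 2085890/(-1974772) = sqrt(1412445 + (65/8)*2190400)*(1/1785632) - 2085890*(-1/1974772) = sqrt(1412445 + 17797000)*(1/1785632) + 1042945/987386 = sqrt(19209445)*(1/1785632) + 1042945/987386 = sqrt(19209445)/1785632 + 1042945/987386 = 1042945/987386 + sqrt(19209445)/1785632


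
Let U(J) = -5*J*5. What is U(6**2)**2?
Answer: 810000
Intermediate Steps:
U(J) = -25*J
U(6**2)**2 = (-25*6**2)**2 = (-25*36)**2 = (-900)**2 = 810000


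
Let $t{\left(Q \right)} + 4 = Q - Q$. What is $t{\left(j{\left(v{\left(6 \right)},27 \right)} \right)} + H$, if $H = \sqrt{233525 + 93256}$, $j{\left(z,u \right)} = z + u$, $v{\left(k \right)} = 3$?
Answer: $-4 + 21 \sqrt{741} \approx 567.65$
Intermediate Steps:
$j{\left(z,u \right)} = u + z$
$t{\left(Q \right)} = -4$ ($t{\left(Q \right)} = -4 + \left(Q - Q\right) = -4 + 0 = -4$)
$H = 21 \sqrt{741}$ ($H = \sqrt{326781} = 21 \sqrt{741} \approx 571.65$)
$t{\left(j{\left(v{\left(6 \right)},27 \right)} \right)} + H = -4 + 21 \sqrt{741}$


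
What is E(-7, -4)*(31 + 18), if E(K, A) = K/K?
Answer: 49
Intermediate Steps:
E(K, A) = 1
E(-7, -4)*(31 + 18) = 1*(31 + 18) = 1*49 = 49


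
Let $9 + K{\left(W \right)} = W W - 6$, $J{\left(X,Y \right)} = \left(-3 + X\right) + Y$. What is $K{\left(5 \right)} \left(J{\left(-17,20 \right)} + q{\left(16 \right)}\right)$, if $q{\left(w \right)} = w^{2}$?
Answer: $2560$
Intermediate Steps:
$J{\left(X,Y \right)} = -3 + X + Y$
$K{\left(W \right)} = -15 + W^{2}$ ($K{\left(W \right)} = -9 + \left(W W - 6\right) = -9 + \left(W^{2} - 6\right) = -9 + \left(-6 + W^{2}\right) = -15 + W^{2}$)
$K{\left(5 \right)} \left(J{\left(-17,20 \right)} + q{\left(16 \right)}\right) = \left(-15 + 5^{2}\right) \left(\left(-3 - 17 + 20\right) + 16^{2}\right) = \left(-15 + 25\right) \left(0 + 256\right) = 10 \cdot 256 = 2560$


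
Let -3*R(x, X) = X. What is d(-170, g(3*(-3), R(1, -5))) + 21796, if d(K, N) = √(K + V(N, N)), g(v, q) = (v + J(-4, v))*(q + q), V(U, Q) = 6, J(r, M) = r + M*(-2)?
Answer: 21796 + 2*I*√41 ≈ 21796.0 + 12.806*I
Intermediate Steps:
R(x, X) = -X/3
J(r, M) = r - 2*M
g(v, q) = 2*q*(-4 - v) (g(v, q) = (v + (-4 - 2*v))*(q + q) = (-4 - v)*(2*q) = 2*q*(-4 - v))
d(K, N) = √(6 + K) (d(K, N) = √(K + 6) = √(6 + K))
d(-170, g(3*(-3), R(1, -5))) + 21796 = √(6 - 170) + 21796 = √(-164) + 21796 = 2*I*√41 + 21796 = 21796 + 2*I*√41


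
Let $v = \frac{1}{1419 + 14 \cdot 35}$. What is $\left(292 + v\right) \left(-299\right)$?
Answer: $- \frac{7246577}{83} \approx -87308.0$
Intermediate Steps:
$v = \frac{1}{1909}$ ($v = \frac{1}{1419 + 490} = \frac{1}{1909} \approx 0.00052383$)
$\left(292 + v\right) \left(-299\right) = \left(292 + \frac{1}{1909}\right) \left(-299\right) = \frac{557429}{1909} \left(-299\right) = - \frac{7246577}{83}$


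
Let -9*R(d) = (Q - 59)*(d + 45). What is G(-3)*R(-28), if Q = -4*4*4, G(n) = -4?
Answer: -2788/3 ≈ -929.33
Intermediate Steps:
Q = -64 (Q = -16*4 = -64)
R(d) = 615 + 41*d/3 (R(d) = -(-64 - 59)*(d + 45)/9 = -(-41)*(45 + d)/3 = -(-5535 - 123*d)/9 = 615 + 41*d/3)
G(-3)*R(-28) = -4*(615 + (41/3)*(-28)) = -4*(615 - 1148/3) = -4*697/3 = -2788/3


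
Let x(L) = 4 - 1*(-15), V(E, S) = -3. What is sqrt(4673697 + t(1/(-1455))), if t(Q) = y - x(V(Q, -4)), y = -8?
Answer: sqrt(4673670) ≈ 2161.9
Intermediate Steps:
x(L) = 19 (x(L) = 4 + 15 = 19)
t(Q) = -27 (t(Q) = -8 - 1*19 = -8 - 19 = -27)
sqrt(4673697 + t(1/(-1455))) = sqrt(4673697 - 27) = sqrt(4673670)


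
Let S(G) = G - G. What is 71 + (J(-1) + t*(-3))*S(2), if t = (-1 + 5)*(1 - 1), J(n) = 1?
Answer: 71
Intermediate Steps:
t = 0 (t = 4*0 = 0)
S(G) = 0
71 + (J(-1) + t*(-3))*S(2) = 71 + (1 + 0*(-3))*0 = 71 + (1 + 0)*0 = 71 + 1*0 = 71 + 0 = 71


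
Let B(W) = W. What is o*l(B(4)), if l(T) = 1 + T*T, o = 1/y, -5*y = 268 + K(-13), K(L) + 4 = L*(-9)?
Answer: -85/381 ≈ -0.22310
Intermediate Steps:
K(L) = -4 - 9*L (K(L) = -4 + L*(-9) = -4 - 9*L)
y = -381/5 (y = -(268 + (-4 - 9*(-13)))/5 = -(268 + (-4 + 117))/5 = -(268 + 113)/5 = -⅕*381 = -381/5 ≈ -76.200)
o = -5/381 (o = 1/(-381/5) = -5/381 ≈ -0.013123)
l(T) = 1 + T²
o*l(B(4)) = -5*(1 + 4²)/381 = -5*(1 + 16)/381 = -5/381*17 = -85/381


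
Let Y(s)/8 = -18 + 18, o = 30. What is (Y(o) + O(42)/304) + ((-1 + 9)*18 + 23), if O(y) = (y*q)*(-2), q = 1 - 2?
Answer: 12713/76 ≈ 167.28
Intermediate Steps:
q = -1
Y(s) = 0 (Y(s) = 8*(-18 + 18) = 8*0 = 0)
O(y) = 2*y (O(y) = (y*(-1))*(-2) = -y*(-2) = 2*y)
(Y(o) + O(42)/304) + ((-1 + 9)*18 + 23) = (0 + (2*42)/304) + ((-1 + 9)*18 + 23) = (0 + 84*(1/304)) + (8*18 + 23) = (0 + 21/76) + (144 + 23) = 21/76 + 167 = 12713/76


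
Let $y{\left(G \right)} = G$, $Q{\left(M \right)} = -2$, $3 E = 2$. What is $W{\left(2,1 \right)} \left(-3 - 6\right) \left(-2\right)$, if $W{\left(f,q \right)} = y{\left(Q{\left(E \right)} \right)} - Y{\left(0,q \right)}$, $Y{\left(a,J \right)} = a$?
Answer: $-36$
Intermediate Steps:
$E = \frac{2}{3}$ ($E = \frac{1}{3} \cdot 2 = \frac{2}{3} \approx 0.66667$)
$W{\left(f,q \right)} = -2$ ($W{\left(f,q \right)} = -2 - 0 = -2 + 0 = -2$)
$W{\left(2,1 \right)} \left(-3 - 6\right) \left(-2\right) = - 2 \left(-3 - 6\right) \left(-2\right) = \left(-2\right) \left(-9\right) \left(-2\right) = 18 \left(-2\right) = -36$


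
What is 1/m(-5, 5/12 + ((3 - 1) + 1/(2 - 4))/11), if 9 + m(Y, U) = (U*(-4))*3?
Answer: -11/172 ≈ -0.063954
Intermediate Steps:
m(Y, U) = -9 - 12*U (m(Y, U) = -9 + (U*(-4))*3 = -9 - 4*U*3 = -9 - 12*U)
1/m(-5, 5/12 + ((3 - 1) + 1/(2 - 4))/11) = 1/(-9 - 12*(5/12 + ((3 - 1) + 1/(2 - 4))/11)) = 1/(-9 - 12*(5*(1/12) + (2 + 1/(-2))*(1/11))) = 1/(-9 - 12*(5/12 + (2 - 1/2)*(1/11))) = 1/(-9 - 12*(5/12 + (3/2)*(1/11))) = 1/(-9 - 12*(5/12 + 3/22)) = 1/(-9 - 12*73/132) = 1/(-9 - 73/11) = 1/(-172/11) = -11/172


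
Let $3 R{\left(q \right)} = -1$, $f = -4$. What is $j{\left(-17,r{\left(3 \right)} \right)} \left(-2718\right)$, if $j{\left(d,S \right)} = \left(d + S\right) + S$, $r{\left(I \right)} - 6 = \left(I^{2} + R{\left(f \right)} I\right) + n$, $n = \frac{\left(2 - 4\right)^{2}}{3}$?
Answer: $-37146$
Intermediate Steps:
$R{\left(q \right)} = - \frac{1}{3}$ ($R{\left(q \right)} = \frac{1}{3} \left(-1\right) = - \frac{1}{3}$)
$n = \frac{4}{3}$ ($n = \left(-2\right)^{2} \cdot \frac{1}{3} = 4 \cdot \frac{1}{3} = \frac{4}{3} \approx 1.3333$)
$r{\left(I \right)} = \frac{22}{3} + I^{2} - \frac{I}{3}$ ($r{\left(I \right)} = 6 + \left(\left(I^{2} - \frac{I}{3}\right) + \frac{4}{3}\right) = 6 + \left(\frac{4}{3} + I^{2} - \frac{I}{3}\right) = \frac{22}{3} + I^{2} - \frac{I}{3}$)
$j{\left(d,S \right)} = d + 2 S$ ($j{\left(d,S \right)} = \left(S + d\right) + S = d + 2 S$)
$j{\left(-17,r{\left(3 \right)} \right)} \left(-2718\right) = \left(-17 + 2 \left(\frac{22}{3} + 3^{2} - 1\right)\right) \left(-2718\right) = \left(-17 + 2 \left(\frac{22}{3} + 9 - 1\right)\right) \left(-2718\right) = \left(-17 + 2 \cdot \frac{46}{3}\right) \left(-2718\right) = \left(-17 + \frac{92}{3}\right) \left(-2718\right) = \frac{41}{3} \left(-2718\right) = -37146$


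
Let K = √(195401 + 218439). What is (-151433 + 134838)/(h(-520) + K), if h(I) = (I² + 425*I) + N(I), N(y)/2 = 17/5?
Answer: -10248823075/30507725578 + 414875*√25865/15253862789 ≈ -0.33157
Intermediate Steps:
N(y) = 34/5 (N(y) = 2*(17/5) = 34/5)
h(I) = 34/5 + I² + 425*I (h(I) = (I² + 425*I) + 34/5 = 34/5 + I² + 425*I)
K = 4*√25865 (K = √413840 = 4*√25865 ≈ 643.30)
(-151433 + 134838)/(h(-520) + K) = (-151433 + 134838)/((34/5 + (-520)² + 425*(-520)) + 4*√25865) = -16595/((34/5 + 270400 - 221000) + 4*√25865) = -16595/(247034/5 + 4*√25865)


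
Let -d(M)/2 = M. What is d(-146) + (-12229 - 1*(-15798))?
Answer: 3861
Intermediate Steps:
d(M) = -2*M
d(-146) + (-12229 - 1*(-15798)) = -2*(-146) + (-12229 - 1*(-15798)) = 292 + (-12229 + 15798) = 292 + 3569 = 3861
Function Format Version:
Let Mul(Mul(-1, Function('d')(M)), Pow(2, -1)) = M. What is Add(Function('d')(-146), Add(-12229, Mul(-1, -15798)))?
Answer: 3861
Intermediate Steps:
Function('d')(M) = Mul(-2, M)
Add(Function('d')(-146), Add(-12229, Mul(-1, -15798))) = Add(Mul(-2, -146), Add(-12229, Mul(-1, -15798))) = Add(292, Add(-12229, 15798)) = Add(292, 3569) = 3861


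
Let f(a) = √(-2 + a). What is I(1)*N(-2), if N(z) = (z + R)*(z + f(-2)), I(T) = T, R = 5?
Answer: -6 + 6*I ≈ -6.0 + 6.0*I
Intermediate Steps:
N(z) = (5 + z)*(z + 2*I) (N(z) = (z + 5)*(z + √(-2 - 2)) = (5 + z)*(z + √(-4)) = (5 + z)*(z + 2*I))
I(1)*N(-2) = 1*((-2)² + 10*I - 2*(5 + 2*I)) = 1*(4 + 10*I + (-10 - 4*I)) = 1*(-6 + 6*I) = -6 + 6*I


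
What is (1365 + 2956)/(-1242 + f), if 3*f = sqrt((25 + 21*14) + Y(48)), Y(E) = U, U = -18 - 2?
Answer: -14094/4051 - 87*sqrt(299)/93173 ≈ -3.4953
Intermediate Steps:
U = -20
Y(E) = -20
f = sqrt(299)/3 (f = sqrt((25 + 21*14) - 20)/3 = sqrt((25 + 294) - 20)/3 = sqrt(319 - 20)/3 = sqrt(299)/3 ≈ 5.7639)
(1365 + 2956)/(-1242 + f) = (1365 + 2956)/(-1242 + sqrt(299)/3) = 4321/(-1242 + sqrt(299)/3)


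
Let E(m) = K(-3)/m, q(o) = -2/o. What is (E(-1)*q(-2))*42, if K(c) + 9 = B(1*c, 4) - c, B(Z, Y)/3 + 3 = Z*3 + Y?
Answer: 1260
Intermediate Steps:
B(Z, Y) = -9 + 3*Y + 9*Z (B(Z, Y) = -9 + 3*(Z*3 + Y) = -9 + 3*(3*Z + Y) = -9 + 3*(Y + 3*Z) = -9 + (3*Y + 9*Z) = -9 + 3*Y + 9*Z)
K(c) = -6 + 8*c (K(c) = -9 + ((-9 + 3*4 + 9*(1*c)) - c) = -9 + ((-9 + 12 + 9*c) - c) = -9 + ((3 + 9*c) - c) = -9 + (3 + 8*c) = -6 + 8*c)
E(m) = -30/m (E(m) = (-6 + 8*(-3))/m = (-6 - 24)/m = -30/m)
(E(-1)*q(-2))*42 = ((-30/(-1))*(-2/(-2)))*42 = ((-30*(-1))*(-2*(-½)))*42 = (30*1)*42 = 30*42 = 1260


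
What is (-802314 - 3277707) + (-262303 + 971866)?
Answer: -3370458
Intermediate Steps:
(-802314 - 3277707) + (-262303 + 971866) = -4080021 + 709563 = -3370458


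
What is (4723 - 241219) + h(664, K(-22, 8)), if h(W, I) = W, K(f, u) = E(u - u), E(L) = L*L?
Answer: -235832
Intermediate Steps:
E(L) = L²
K(f, u) = 0 (K(f, u) = (u - u)² = 0² = 0)
(4723 - 241219) + h(664, K(-22, 8)) = (4723 - 241219) + 664 = -236496 + 664 = -235832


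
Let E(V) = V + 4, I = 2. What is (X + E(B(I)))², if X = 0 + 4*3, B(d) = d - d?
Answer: 256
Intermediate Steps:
B(d) = 0
E(V) = 4 + V
X = 12 (X = 0 + 12 = 12)
(X + E(B(I)))² = (12 + (4 + 0))² = (12 + 4)² = 16² = 256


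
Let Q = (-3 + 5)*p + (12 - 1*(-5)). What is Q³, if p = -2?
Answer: 2197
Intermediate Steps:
Q = 13 (Q = (-3 + 5)*(-2) + (12 - 1*(-5)) = 2*(-2) + (12 + 5) = -4 + 17 = 13)
Q³ = 13³ = 2197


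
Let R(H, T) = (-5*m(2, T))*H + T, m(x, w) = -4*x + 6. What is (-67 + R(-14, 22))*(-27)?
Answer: 4995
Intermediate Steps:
m(x, w) = 6 - 4*x
R(H, T) = T + 10*H (R(H, T) = (-5*(6 - 4*2))*H + T = (-5*(6 - 8))*H + T = (-5*(-2))*H + T = 10*H + T = T + 10*H)
(-67 + R(-14, 22))*(-27) = (-67 + (22 + 10*(-14)))*(-27) = (-67 + (22 - 140))*(-27) = (-67 - 118)*(-27) = -185*(-27) = 4995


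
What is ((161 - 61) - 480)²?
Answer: 144400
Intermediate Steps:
((161 - 61) - 480)² = (100 - 480)² = (-380)² = 144400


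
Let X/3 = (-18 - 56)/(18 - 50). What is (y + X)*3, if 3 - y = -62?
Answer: 3453/16 ≈ 215.81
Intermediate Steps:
y = 65 (y = 3 - 1*(-62) = 3 + 62 = 65)
X = 111/16 (X = 3*((-18 - 56)/(18 - 50)) = 3*(-74/(-32)) = 3*(-74*(-1/32)) = 3*(37/16) = 111/16 ≈ 6.9375)
(y + X)*3 = (65 + 111/16)*3 = (1151/16)*3 = 3453/16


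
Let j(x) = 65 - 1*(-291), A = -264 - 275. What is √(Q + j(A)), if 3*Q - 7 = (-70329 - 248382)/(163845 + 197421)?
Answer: √46728822504858/361266 ≈ 18.922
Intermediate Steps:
A = -539
Q = 736717/361266 (Q = 7/3 + ((-70329 - 248382)/(163845 + 197421))/3 = 7/3 + (-318711/361266)/3 = 7/3 + (-318711*1/361266)/3 = 7/3 + (⅓)*(-106237/120422) = 7/3 - 106237/361266 = 736717/361266 ≈ 2.0393)
j(x) = 356 (j(x) = 65 + 291 = 356)
√(Q + j(A)) = √(736717/361266 + 356) = √(129347413/361266) = √46728822504858/361266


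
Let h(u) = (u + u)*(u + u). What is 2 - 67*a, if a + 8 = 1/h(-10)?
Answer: 215133/400 ≈ 537.83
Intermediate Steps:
h(u) = 4*u² (h(u) = (2*u)*(2*u) = 4*u²)
a = -3199/400 (a = -8 + 1/(4*(-10)²) = -8 + 1/(4*100) = -8 + 1/400 = -3199/400 ≈ -7.9975)
2 - 67*a = 2 - 67*(-3199/400) = 2 + 214333/400 = 215133/400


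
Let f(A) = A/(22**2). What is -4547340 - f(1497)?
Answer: -2200914057/484 ≈ -4.5473e+6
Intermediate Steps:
f(A) = A/484
-4547340 - f(1497) = -4547340 - 1497/484 = -2200914057/484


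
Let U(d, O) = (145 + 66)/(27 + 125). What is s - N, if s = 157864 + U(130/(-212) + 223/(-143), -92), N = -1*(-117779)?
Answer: 6093131/152 ≈ 40086.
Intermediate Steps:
U(d, O) = 211/152
N = 117779
s = 23995539/152 (s = 157864 + 211/152 = 23995539/152 ≈ 1.5787e+5)
s - N = 23995539/152 - 1*117779 = 23995539/152 - 117779 = 6093131/152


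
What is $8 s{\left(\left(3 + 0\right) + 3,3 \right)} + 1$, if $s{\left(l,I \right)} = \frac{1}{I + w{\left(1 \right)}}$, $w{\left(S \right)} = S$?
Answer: $3$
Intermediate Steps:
$s{\left(l,I \right)} = \frac{1}{1 + I}$ ($s{\left(l,I \right)} = \frac{1}{I + 1} = \frac{1}{1 + I}$)
$8 s{\left(\left(3 + 0\right) + 3,3 \right)} + 1 = \frac{8}{1 + 3} + 1 = \frac{8}{4} + 1 = 8 \cdot \frac{1}{4} + 1 = 2 + 1 = 3$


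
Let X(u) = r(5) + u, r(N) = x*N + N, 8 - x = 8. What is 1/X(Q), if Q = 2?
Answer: ⅐ ≈ 0.14286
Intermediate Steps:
x = 0 (x = 8 - 1*8 = 8 - 8 = 0)
r(N) = N (r(N) = 0*N + N = 0 + N = N)
X(u) = 5 + u
1/X(Q) = 1/(5 + 2) = 1/7 = ⅐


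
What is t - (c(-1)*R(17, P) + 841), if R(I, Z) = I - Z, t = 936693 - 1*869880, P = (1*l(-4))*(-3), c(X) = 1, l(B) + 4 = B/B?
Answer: 65964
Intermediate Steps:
l(B) = -3 (l(B) = -4 + B/B = -4 + 1 = -3)
P = 9 (P = (1*(-3))*(-3) = -3*(-3) = 9)
t = 66813 (t = 936693 - 869880 = 66813)
t - (c(-1)*R(17, P) + 841) = 66813 - (1*(17 - 1*9) + 841) = 66813 - (1*(17 - 9) + 841) = 66813 - (1*8 + 841) = 66813 - (8 + 841) = 66813 - 1*849 = 66813 - 849 = 65964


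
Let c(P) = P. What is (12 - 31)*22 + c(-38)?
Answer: -456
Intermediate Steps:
(12 - 31)*22 + c(-38) = (12 - 31)*22 - 38 = -19*22 - 38 = -418 - 38 = -456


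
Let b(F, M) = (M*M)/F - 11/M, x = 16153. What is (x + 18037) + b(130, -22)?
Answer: 4445249/130 ≈ 34194.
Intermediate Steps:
b(F, M) = -11/M + M²/F (b(F, M) = M²/F - 11/M = -11/M + M²/F)
(x + 18037) + b(130, -22) = (16153 + 18037) + (-11/(-22) + (-22)²/130) = 34190 + (-11*(-1/22) + (1/130)*484) = 34190 + (½ + 242/65) = 34190 + 549/130 = 4445249/130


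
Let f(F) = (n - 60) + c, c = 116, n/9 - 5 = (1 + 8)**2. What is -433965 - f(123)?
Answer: -434795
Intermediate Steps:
n = 774 (n = 45 + 9*(1 + 8)**2 = 45 + 9*9**2 = 45 + 9*81 = 45 + 729 = 774)
f(F) = 830 (f(F) = (774 - 60) + 116 = 714 + 116 = 830)
-433965 - f(123) = -433965 - 1*830 = -433965 - 830 = -434795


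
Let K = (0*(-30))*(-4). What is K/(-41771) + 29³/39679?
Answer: 24389/39679 ≈ 0.61466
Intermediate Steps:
K = 0 (K = 0*(-4) = 0)
K/(-41771) + 29³/39679 = 0/(-41771) + 29³/39679 = 0*(-1/41771) + 24389*(1/39679) = 0 + 24389/39679 = 24389/39679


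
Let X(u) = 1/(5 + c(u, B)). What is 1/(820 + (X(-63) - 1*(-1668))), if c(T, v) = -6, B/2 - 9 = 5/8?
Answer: 1/2487 ≈ 0.00040209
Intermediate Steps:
B = 77/4 (B = 18 + 2*(5/8) = 18 + 5/4 = 77/4 ≈ 19.250)
X(u) = -1 (X(u) = 1/(5 - 6) = 1/(-1) = -1)
1/(820 + (X(-63) - 1*(-1668))) = 1/(820 + (-1 - 1*(-1668))) = 1/(820 + (-1 + 1668)) = 1/(820 + 1667) = 1/2487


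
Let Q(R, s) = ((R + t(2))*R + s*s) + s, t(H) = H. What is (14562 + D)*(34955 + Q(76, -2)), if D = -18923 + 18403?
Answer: 574107170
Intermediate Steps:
Q(R, s) = s + s**2 + R*(2 + R) (Q(R, s) = ((R + 2)*R + s*s) + s = ((2 + R)*R + s**2) + s = (R*(2 + R) + s**2) + s = (s**2 + R*(2 + R)) + s = s + s**2 + R*(2 + R))
D = -520
(14562 + D)*(34955 + Q(76, -2)) = (14562 - 520)*(34955 + (-2 + 76**2 + (-2)**2 + 2*76)) = 14042*(34955 + (-2 + 5776 + 4 + 152)) = 14042*(34955 + 5930) = 14042*40885 = 574107170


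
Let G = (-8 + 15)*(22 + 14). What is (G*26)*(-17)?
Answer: -111384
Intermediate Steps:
G = 252 (G = 7*36 = 252)
(G*26)*(-17) = (252*26)*(-17) = 6552*(-17) = -111384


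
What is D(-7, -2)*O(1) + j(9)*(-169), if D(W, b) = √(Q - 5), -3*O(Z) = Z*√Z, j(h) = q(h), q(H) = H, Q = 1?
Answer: -1521 - 2*I/3 ≈ -1521.0 - 0.66667*I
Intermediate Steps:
j(h) = h
O(Z) = -Z^(3/2)/3 (O(Z) = -Z*√Z/3 = -Z^(3/2)/3)
D(W, b) = 2*I (D(W, b) = √(1 - 5) = √(-4) = 2*I)
D(-7, -2)*O(1) + j(9)*(-169) = (2*I)*(-1^(3/2)/3) + 9*(-169) = (2*I)*(-⅓*1) - 1521 = (2*I)*(-⅓) - 1521 = -2*I/3 - 1521 = -1521 - 2*I/3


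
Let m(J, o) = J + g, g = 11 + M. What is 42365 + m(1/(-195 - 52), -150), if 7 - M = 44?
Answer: 10457732/247 ≈ 42339.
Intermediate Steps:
M = -37 (M = 7 - 1*44 = 7 - 44 = -37)
g = -26 (g = 11 - 37 = -26)
m(J, o) = -26 + J (m(J, o) = J - 26 = -26 + J)
42365 + m(1/(-195 - 52), -150) = 42365 + (-26 + 1/(-195 - 52)) = 42365 + (-26 + 1/(-247)) = 42365 + (-26 - 1/247) = 42365 - 6423/247 = 10457732/247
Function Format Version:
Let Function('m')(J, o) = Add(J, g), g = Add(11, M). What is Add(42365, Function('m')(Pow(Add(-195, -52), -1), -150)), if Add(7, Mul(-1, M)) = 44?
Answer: Rational(10457732, 247) ≈ 42339.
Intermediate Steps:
M = -37 (M = Add(7, Mul(-1, 44)) = Add(7, -44) = -37)
g = -26 (g = Add(11, -37) = -26)
Function('m')(J, o) = Add(-26, J) (Function('m')(J, o) = Add(J, -26) = Add(-26, J))
Add(42365, Function('m')(Pow(Add(-195, -52), -1), -150)) = Add(42365, Add(-26, Pow(Add(-195, -52), -1))) = Add(42365, Add(-26, Pow(-247, -1))) = Add(42365, Add(-26, Rational(-1, 247))) = Add(42365, Rational(-6423, 247)) = Rational(10457732, 247)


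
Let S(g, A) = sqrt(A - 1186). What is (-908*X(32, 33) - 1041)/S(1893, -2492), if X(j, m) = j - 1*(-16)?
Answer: 14875*I*sqrt(3678)/1226 ≈ 735.82*I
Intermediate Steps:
X(j, m) = 16 + j (X(j, m) = j + 16 = 16 + j)
S(g, A) = sqrt(-1186 + A)
(-908*X(32, 33) - 1041)/S(1893, -2492) = (-908*(16 + 32) - 1041)/(sqrt(-1186 - 2492)) = (-908*48 - 1041)/(sqrt(-3678)) = (-43584 - 1041)/((I*sqrt(3678))) = -(-14875)*I*sqrt(3678)/1226 = 14875*I*sqrt(3678)/1226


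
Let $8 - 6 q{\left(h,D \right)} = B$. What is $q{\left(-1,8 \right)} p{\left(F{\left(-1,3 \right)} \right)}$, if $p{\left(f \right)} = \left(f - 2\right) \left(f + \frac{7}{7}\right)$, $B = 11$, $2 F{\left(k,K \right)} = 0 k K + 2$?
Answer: $1$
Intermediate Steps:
$F{\left(k,K \right)} = 1$ ($F{\left(k,K \right)} = \frac{0 k K + 2}{2} = \frac{0 K + 2}{2} = \frac{0 + 2}{2} = \frac{1}{2} \cdot 2 = 1$)
$q{\left(h,D \right)} = - \frac{1}{2}$ ($q{\left(h,D \right)} = \frac{4}{3} - \frac{11}{6} = - \frac{1}{2}$)
$p{\left(f \right)} = \left(1 + f\right) \left(-2 + f\right)$ ($p{\left(f \right)} = \left(-2 + f\right) \left(f + 7 \cdot \frac{1}{7}\right) = \left(-2 + f\right) \left(f + 1\right) = \left(-2 + f\right) \left(1 + f\right) = \left(1 + f\right) \left(-2 + f\right)$)
$q{\left(-1,8 \right)} p{\left(F{\left(-1,3 \right)} \right)} = - \frac{-2 + 1^{2} - 1}{2} = - \frac{-2 + 1 - 1}{2} = \left(- \frac{1}{2}\right) \left(-2\right) = 1$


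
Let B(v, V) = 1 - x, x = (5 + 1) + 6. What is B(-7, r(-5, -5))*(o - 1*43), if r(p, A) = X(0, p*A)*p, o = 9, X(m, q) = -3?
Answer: 374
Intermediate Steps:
x = 12 (x = 6 + 6 = 12)
r(p, A) = -3*p
B(v, V) = -11 (B(v, V) = 1 - 1*12 = 1 - 12 = -11)
B(-7, r(-5, -5))*(o - 1*43) = -11*(9 - 1*43) = -11*(9 - 43) = -11*(-34) = 374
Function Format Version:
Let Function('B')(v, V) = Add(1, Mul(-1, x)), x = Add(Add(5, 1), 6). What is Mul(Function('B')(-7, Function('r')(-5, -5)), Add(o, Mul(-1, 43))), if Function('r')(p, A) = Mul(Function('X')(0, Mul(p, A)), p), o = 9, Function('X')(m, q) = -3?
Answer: 374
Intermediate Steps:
x = 12 (x = Add(6, 6) = 12)
Function('r')(p, A) = Mul(-3, p)
Function('B')(v, V) = -11 (Function('B')(v, V) = Add(1, Mul(-1, 12)) = Add(1, -12) = -11)
Mul(Function('B')(-7, Function('r')(-5, -5)), Add(o, Mul(-1, 43))) = Mul(-11, Add(9, Mul(-1, 43))) = Mul(-11, Add(9, -43)) = Mul(-11, -34) = 374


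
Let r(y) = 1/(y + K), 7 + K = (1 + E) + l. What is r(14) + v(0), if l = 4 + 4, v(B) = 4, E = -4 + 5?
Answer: 69/17 ≈ 4.0588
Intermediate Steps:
E = 1
l = 8
K = 3 (K = -7 + ((1 + 1) + 8) = -7 + (2 + 8) = -7 + 10 = 3)
r(y) = 1/(3 + y) (r(y) = 1/(y + 3) = 1/(3 + y))
r(14) + v(0) = 1/(3 + 14) + 4 = 1/17 + 4 = 69/17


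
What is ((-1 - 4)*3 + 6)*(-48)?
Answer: 432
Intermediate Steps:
((-1 - 4)*3 + 6)*(-48) = (-5*3 + 6)*(-48) = (-15 + 6)*(-48) = -9*(-48) = 432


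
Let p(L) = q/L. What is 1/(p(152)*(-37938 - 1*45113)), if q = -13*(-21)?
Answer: -152/22672923 ≈ -6.7040e-6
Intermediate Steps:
q = 273
p(L) = 273/L
1/(p(152)*(-37938 - 1*45113)) = 1/(((273/152))*(-37938 - 1*45113)) = 1/(((273*(1/152)))*(-37938 - 45113)) = 1/((273/152)*(-83051)) = (152/273)*(-1/83051) = -152/22672923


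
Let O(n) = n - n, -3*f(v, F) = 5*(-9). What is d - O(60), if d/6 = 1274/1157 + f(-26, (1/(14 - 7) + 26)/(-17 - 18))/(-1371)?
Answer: 266046/40673 ≈ 6.5411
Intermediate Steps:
f(v, F) = 15 (f(v, F) = -5*(-9)/3 = -1/3*(-45) = 15)
O(n) = 0
d = 266046/40673 (d = 6*(1274/1157 + 15/(-1371)) = 6*(1274*(1/1157) + 15*(-1/1371)) = 6*(98/89 - 5/457) = 6*(44341/40673) = 266046/40673 ≈ 6.5411)
d - O(60) = 266046/40673 - 1*0 = 266046/40673 + 0 = 266046/40673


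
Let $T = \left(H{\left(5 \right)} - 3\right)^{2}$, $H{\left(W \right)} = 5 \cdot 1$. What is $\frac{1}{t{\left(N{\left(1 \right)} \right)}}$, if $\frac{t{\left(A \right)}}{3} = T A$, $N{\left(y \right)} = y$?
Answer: $\frac{1}{12} \approx 0.083333$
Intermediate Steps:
$H{\left(W \right)} = 5$
$T = 4$ ($T = \left(5 - 3\right)^{2} = 2^{2} = 4$)
$t{\left(A \right)} = 12 A$ ($t{\left(A \right)} = 3 \cdot 4 A = 12 A$)
$\frac{1}{t{\left(N{\left(1 \right)} \right)}} = \frac{1}{12 \cdot 1} = \frac{1}{12}$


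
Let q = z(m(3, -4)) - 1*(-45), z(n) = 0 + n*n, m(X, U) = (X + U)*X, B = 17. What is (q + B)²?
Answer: 5041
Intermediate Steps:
m(X, U) = X*(U + X) (m(X, U) = (U + X)*X = X*(U + X))
z(n) = n² (z(n) = 0 + n² = n²)
q = 54 (q = (3*(-4 + 3))² - 1*(-45) = (3*(-1))² + 45 = (-3)² + 45 = 9 + 45 = 54)
(q + B)² = (54 + 17)² = 71² = 5041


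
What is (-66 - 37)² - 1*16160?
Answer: -5551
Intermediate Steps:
(-66 - 37)² - 1*16160 = (-103)² - 16160 = 10609 - 16160 = -5551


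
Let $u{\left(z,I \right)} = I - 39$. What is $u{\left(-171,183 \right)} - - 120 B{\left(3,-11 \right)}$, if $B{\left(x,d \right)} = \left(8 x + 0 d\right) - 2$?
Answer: $2784$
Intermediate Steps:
$B{\left(x,d \right)} = -2 + 8 x$ ($B{\left(x,d \right)} = \left(8 x + 0\right) - 2 = 8 x - 2 = -2 + 8 x$)
$u{\left(z,I \right)} = -39 + I$ ($u{\left(z,I \right)} = I - 39 = -39 + I$)
$u{\left(-171,183 \right)} - - 120 B{\left(3,-11 \right)} = \left(-39 + 183\right) - - 120 \left(-2 + 8 \cdot 3\right) = 144 - - 120 \left(-2 + 24\right) = 144 - \left(-120\right) 22 = 144 - -2640 = 144 + 2640 = 2784$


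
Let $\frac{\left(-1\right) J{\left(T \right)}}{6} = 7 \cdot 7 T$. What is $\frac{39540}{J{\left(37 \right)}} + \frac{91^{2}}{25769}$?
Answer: $- \frac{154804257}{46719197} \approx -3.3135$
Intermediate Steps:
$J{\left(T \right)} = - 294 T$ ($J{\left(T \right)} = - 6 \cdot 7 \cdot 7 T = - 6 \cdot 49 T = - 294 T$)
$\frac{39540}{J{\left(37 \right)}} + \frac{91^{2}}{25769} = \frac{39540}{\left(-294\right) 37} + \frac{91^{2}}{25769} = \frac{39540}{-10878} + 8281 \cdot \frac{1}{25769} = 39540 \left(- \frac{1}{10878}\right) + \frac{8281}{25769} = - \frac{6590}{1813} + \frac{8281}{25769} = - \frac{154804257}{46719197}$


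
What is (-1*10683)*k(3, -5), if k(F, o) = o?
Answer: 53415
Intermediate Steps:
(-1*10683)*k(3, -5) = -1*10683*(-5) = -10683*(-5) = 53415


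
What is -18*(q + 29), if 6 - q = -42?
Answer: -1386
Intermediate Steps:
q = 48 (q = 6 - 1*(-42) = 6 + 42 = 48)
-18*(q + 29) = -18*(48 + 29) = -18*77 = -1386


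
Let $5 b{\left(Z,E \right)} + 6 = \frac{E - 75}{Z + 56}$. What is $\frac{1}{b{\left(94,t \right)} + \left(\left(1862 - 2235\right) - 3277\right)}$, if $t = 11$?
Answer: $- \frac{375}{1369232} \approx -0.00027388$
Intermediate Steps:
$b{\left(Z,E \right)} = - \frac{6}{5} + \frac{-75 + E}{5 \left(56 + Z\right)}$ ($b{\left(Z,E \right)} = - \frac{6}{5} + \frac{\left(E - 75\right) \frac{1}{Z + 56}}{5} = - \frac{6}{5} + \frac{\left(-75 + E\right) \frac{1}{56 + Z}}{5} = - \frac{6}{5} + \frac{\frac{1}{56 + Z} \left(-75 + E\right)}{5} = - \frac{6}{5} + \frac{-75 + E}{5 \left(56 + Z\right)}$)
$\frac{1}{b{\left(94,t \right)} + \left(\left(1862 - 2235\right) - 3277\right)} = \frac{1}{\frac{-411 + 11 - 564}{5 \left(56 + 94\right)} + \left(\left(1862 - 2235\right) - 3277\right)} = \frac{1}{\frac{-411 + 11 - 564}{5 \cdot 150} - 3650} = \frac{1}{\frac{1}{5} \cdot \frac{1}{150} \left(-964\right) - 3650} = \frac{1}{- \frac{482}{375} - 3650} = \frac{1}{- \frac{1369232}{375}} = - \frac{375}{1369232}$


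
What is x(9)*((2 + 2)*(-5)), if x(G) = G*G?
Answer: -1620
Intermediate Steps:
x(G) = G²
x(9)*((2 + 2)*(-5)) = 9²*((2 + 2)*(-5)) = 81*(4*(-5)) = 81*(-20) = -1620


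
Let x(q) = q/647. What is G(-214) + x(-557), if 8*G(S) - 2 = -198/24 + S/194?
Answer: -3574819/2008288 ≈ -1.7800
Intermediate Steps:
x(q) = q/647 (x(q) = q*(1/647) = q/647)
G(S) = -25/32 + S/1552 (G(S) = 1/4 + (-198/24 + S/194)/8 = 1/4 + (-198*1/24 + S*(1/194))/8 = 1/4 + (-33/4 + S/194)/8 = 1/4 + (-33/32 + S/1552) = -25/32 + S/1552)
G(-214) + x(-557) = (-25/32 + (1/1552)*(-214)) + (1/647)*(-557) = (-25/32 - 107/776) - 557/647 = -2853/3104 - 557/647 = -3574819/2008288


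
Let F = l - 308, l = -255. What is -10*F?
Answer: 5630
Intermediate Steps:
F = -563 (F = -255 - 308 = -563)
-10*F = -10*(-563) = 5630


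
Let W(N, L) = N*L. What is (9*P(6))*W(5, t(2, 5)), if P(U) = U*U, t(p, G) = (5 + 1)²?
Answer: 58320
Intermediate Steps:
t(p, G) = 36 (t(p, G) = 6² = 36)
P(U) = U²
W(N, L) = L*N
(9*P(6))*W(5, t(2, 5)) = (9*6²)*(36*5) = (9*36)*180 = 324*180 = 58320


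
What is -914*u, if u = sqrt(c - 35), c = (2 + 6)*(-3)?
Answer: -914*I*sqrt(59) ≈ -7020.6*I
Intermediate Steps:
c = -24 (c = 8*(-3) = -24)
u = I*sqrt(59) (u = sqrt(-24 - 35) = sqrt(-59) = I*sqrt(59) ≈ 7.6811*I)
-914*u = -914*I*sqrt(59)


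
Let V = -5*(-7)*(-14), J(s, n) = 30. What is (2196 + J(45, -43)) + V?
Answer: 1736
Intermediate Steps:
V = -490 (V = 35*(-14) = -490)
(2196 + J(45, -43)) + V = (2196 + 30) - 490 = 2226 - 490 = 1736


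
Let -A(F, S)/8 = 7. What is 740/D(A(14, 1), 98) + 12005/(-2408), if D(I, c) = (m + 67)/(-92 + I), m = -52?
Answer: -7540121/1032 ≈ -7306.3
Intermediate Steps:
A(F, S) = -56 (A(F, S) = -8*7 = -56)
D(I, c) = 15/(-92 + I) (D(I, c) = (-52 + 67)/(-92 + I) = 15/(-92 + I))
740/D(A(14, 1), 98) + 12005/(-2408) = 740/((15/(-92 - 56))) + 12005/(-2408) = 740/((15/(-148))) + 12005*(-1/2408) = 740/((15*(-1/148))) - 1715/344 = 740/(-15/148) - 1715/344 = 740*(-148/15) - 1715/344 = -21904/3 - 1715/344 = -7540121/1032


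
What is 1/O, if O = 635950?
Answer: 1/635950 ≈ 1.5725e-6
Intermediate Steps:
1/O = 1/635950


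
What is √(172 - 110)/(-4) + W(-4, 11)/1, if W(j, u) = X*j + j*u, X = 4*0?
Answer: -44 - √62/4 ≈ -45.969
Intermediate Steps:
X = 0
W(j, u) = j*u (W(j, u) = 0*j + j*u = 0 + j*u = j*u)
√(172 - 110)/(-4) + W(-4, 11)/1 = √(172 - 110)/(-4) - 4*11/1 = √62*(-¼) - 44*1 = -√62/4 - 44 = -44 - √62/4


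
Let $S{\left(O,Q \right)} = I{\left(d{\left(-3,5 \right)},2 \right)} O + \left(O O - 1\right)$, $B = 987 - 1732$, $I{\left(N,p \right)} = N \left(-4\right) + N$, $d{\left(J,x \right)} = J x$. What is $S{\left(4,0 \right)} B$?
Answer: $-145275$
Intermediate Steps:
$I{\left(N,p \right)} = - 3 N$ ($I{\left(N,p \right)} = - 4 N + N = - 3 N$)
$B = -745$
$S{\left(O,Q \right)} = -1 + O^{2} + 45 O$ ($S{\left(O,Q \right)} = - 3 \left(\left(-3\right) 5\right) O + \left(O O - 1\right) = \left(-3\right) \left(-15\right) O + \left(O^{2} - 1\right) = 45 O + \left(-1 + O^{2}\right) = -1 + O^{2} + 45 O$)
$S{\left(4,0 \right)} B = \left(-1 + 4^{2} + 45 \cdot 4\right) \left(-745\right) = \left(-1 + 16 + 180\right) \left(-745\right) = 195 \left(-745\right) = -145275$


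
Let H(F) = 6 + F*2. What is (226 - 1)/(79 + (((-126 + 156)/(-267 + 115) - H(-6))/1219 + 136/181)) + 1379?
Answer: 1848041957119/1337395961 ≈ 1381.8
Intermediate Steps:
H(F) = 6 + 2*F
(226 - 1)/(79 + (((-126 + 156)/(-267 + 115) - H(-6))/1219 + 136/181)) + 1379 = (226 - 1)/(79 + (((-126 + 156)/(-267 + 115) - (6 + 2*(-6)))/1219 + 136/181)) + 1379 = 225/(79 + ((30/(-152) - (6 - 12))*(1/1219) + 136*(1/181))) + 1379 = 225/(79 + ((30*(-1/152) - 1*(-6))*(1/1219) + 136/181)) + 1379 = 225/(79 + ((-15/76 + 6)*(1/1219) + 136/181)) + 1379 = 225/(79 + ((441/76)*(1/1219) + 136/181)) + 1379 = 225/(79 + (441/92644 + 136/181)) + 1379 = 225/(79 + 12679405/16768564) + 1379 = 225/(1337395961/16768564) + 1379 = 225*(16768564/1337395961) + 1379 = 3772926900/1337395961 + 1379 = 1848041957119/1337395961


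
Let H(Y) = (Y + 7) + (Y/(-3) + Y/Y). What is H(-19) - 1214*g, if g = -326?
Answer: 1187278/3 ≈ 3.9576e+5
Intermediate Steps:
H(Y) = 8 + 2*Y/3 (H(Y) = (7 + Y) + (Y*(-⅓) + 1) = (7 + Y) + (-Y/3 + 1) = (7 + Y) + (1 - Y/3) = 8 + 2*Y/3)
H(-19) - 1214*g = (8 + (⅔)*(-19)) - 1214*(-326) = (8 - 38/3) + 395764 = -14/3 + 395764 = 1187278/3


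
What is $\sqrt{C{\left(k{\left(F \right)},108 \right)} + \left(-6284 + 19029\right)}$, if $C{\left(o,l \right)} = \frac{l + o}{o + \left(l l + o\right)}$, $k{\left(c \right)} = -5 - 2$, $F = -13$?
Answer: $\frac{\sqrt{69191377566}}{2330} \approx 112.89$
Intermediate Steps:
$k{\left(c \right)} = -7$
$C{\left(o,l \right)} = \frac{l + o}{l^{2} + 2 o}$ ($C{\left(o,l \right)} = \frac{l + o}{o + \left(l^{2} + o\right)} = \frac{l + o}{o + \left(o + l^{2}\right)} = \frac{l + o}{l^{2} + 2 o}$)
$\sqrt{C{\left(k{\left(F \right)},108 \right)} + \left(-6284 + 19029\right)} = \sqrt{\frac{108 - 7}{108^{2} + 2 \left(-7\right)} + \left(-6284 + 19029\right)} = \sqrt{\frac{1}{11664 - 14} \cdot 101 + 12745} = \sqrt{\frac{1}{11650} \cdot 101 + 12745} = \sqrt{\frac{101}{11650} + 12745} = \sqrt{\frac{148479351}{11650}} = \frac{\sqrt{69191377566}}{2330}$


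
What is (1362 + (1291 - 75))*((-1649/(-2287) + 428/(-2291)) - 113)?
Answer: -1519128774044/5239517 ≈ -2.8994e+5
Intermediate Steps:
(1362 + (1291 - 75))*((-1649/(-2287) + 428/(-2291)) - 113) = (1362 + 1216)*((-1649*(-1/2287) + 428*(-1/2291)) - 113) = 2578*((1649/2287 - 428/2291) - 113) = 2578*(2799023/5239517 - 113) = 2578*(-589266398/5239517) = -1519128774044/5239517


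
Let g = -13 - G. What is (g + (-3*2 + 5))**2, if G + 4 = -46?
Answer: 1296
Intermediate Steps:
G = -50 (G = -4 - 46 = -50)
g = 37 (g = -13 - 1*(-50) = -13 + 50 = 37)
(g + (-3*2 + 5))**2 = (37 + (-3*2 + 5))**2 = (37 + (-6 + 5))**2 = (37 - 1)**2 = 36**2 = 1296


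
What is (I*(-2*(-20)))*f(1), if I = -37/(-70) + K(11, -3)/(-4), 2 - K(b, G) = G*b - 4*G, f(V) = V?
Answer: -1462/7 ≈ -208.86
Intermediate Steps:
K(b, G) = 2 + 4*G - G*b (K(b, G) = 2 - (G*b - 4*G) = 2 - (-4*G + G*b) = 2 + (4*G - G*b) = 2 + 4*G - G*b)
I = -731/140 (I = -37/(-70) + (2 + 4*(-3) - 1*(-3)*11)/(-4) = -37*(-1/70) + (2 - 12 + 33)*(-¼) = 37/70 + 23*(-¼) = 37/70 - 23/4 = -731/140 ≈ -5.2214)
(I*(-2*(-20)))*f(1) = -(-731)*(-20)/70*1 = -731/140*40*1 = -1462/7*1 = -1462/7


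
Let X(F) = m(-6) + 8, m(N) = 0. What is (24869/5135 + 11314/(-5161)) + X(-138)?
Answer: 21712723/2038595 ≈ 10.651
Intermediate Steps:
X(F) = 8 (X(F) = 0 + 8 = 8)
(24869/5135 + 11314/(-5161)) + X(-138) = (24869/5135 + 11314/(-5161)) + 8 = (24869*(1/5135) + 11314*(-1/5161)) + 8 = (1913/395 - 11314/5161) + 8 = 5403963/2038595 + 8 = 21712723/2038595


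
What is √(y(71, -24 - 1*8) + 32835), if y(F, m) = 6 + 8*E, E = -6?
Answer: √32793 ≈ 181.09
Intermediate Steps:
y(F, m) = -42 (y(F, m) = 6 + 8*(-6) = 6 - 48 = -42)
√(y(71, -24 - 1*8) + 32835) = √(-42 + 32835) = √32793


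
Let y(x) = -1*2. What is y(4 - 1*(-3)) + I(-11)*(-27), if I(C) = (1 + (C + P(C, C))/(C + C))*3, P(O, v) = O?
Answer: -164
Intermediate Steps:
I(C) = 6 (I(C) = (1 + (C + C)/(C + C))*3 = (1 + (2*C)/((2*C)))*3 = (1 + (2*C)*(1/(2*C)))*3 = (1 + 1)*3 = 2*3 = 6)
y(x) = -2
y(4 - 1*(-3)) + I(-11)*(-27) = -2 + 6*(-27) = -2 - 162 = -164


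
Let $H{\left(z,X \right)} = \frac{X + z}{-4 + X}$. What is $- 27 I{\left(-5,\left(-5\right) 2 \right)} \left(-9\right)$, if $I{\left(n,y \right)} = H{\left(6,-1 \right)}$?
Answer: $-243$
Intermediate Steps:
$H{\left(z,X \right)} = \frac{X + z}{-4 + X}$
$I{\left(n,y \right)} = -1$ ($I{\left(n,y \right)} = \frac{-1 + 6}{-4 - 1} = \frac{1}{-5} \cdot 5 = \left(- \frac{1}{5}\right) 5 = -1$)
$- 27 I{\left(-5,\left(-5\right) 2 \right)} \left(-9\right) = \left(-27\right) \left(-1\right) \left(-9\right) = 27 \left(-9\right) = -243$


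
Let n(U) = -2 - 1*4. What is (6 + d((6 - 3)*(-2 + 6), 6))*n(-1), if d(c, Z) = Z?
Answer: -72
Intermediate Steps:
n(U) = -6 (n(U) = -2 - 4 = -6)
(6 + d((6 - 3)*(-2 + 6), 6))*n(-1) = (6 + 6)*(-6) = 12*(-6) = -72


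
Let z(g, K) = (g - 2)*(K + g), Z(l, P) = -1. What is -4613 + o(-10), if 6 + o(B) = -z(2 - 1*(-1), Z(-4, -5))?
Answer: -4621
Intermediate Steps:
z(g, K) = (-2 + g)*(K + g)
o(B) = -8 (o(B) = -6 - ((2 - 1*(-1))**2 - 2*(-1) - 2*(2 - 1*(-1)) - (2 - 1*(-1))) = -6 - ((2 + 1)**2 + 2 - 2*(2 + 1) - (2 + 1)) = -6 - (3**2 + 2 - 2*3 - 1*3) = -6 - (9 + 2 - 6 - 3) = -6 - 1*2 = -6 - 2 = -8)
-4613 + o(-10) = -4613 - 8 = -4621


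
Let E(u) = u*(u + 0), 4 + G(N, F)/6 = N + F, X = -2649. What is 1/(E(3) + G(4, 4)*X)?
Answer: -1/63567 ≈ -1.5731e-5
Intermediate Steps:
G(N, F) = -24 + 6*F + 6*N (G(N, F) = -24 + 6*(N + F) = -24 + 6*(F + N) = -24 + (6*F + 6*N) = -24 + 6*F + 6*N)
E(u) = u² (E(u) = u*u = u²)
1/(E(3) + G(4, 4)*X) = 1/(3² + (-24 + 6*4 + 6*4)*(-2649)) = 1/(9 + (-24 + 24 + 24)*(-2649)) = 1/(9 + 24*(-2649)) = 1/(9 - 63576) = 1/(-63567) = -1/63567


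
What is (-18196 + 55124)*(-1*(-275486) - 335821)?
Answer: -2228050880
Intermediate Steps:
(-18196 + 55124)*(-1*(-275486) - 335821) = 36928*(275486 - 335821) = 36928*(-60335) = -2228050880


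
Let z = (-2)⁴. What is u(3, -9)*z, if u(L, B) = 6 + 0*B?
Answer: 96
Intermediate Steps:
u(L, B) = 6 (u(L, B) = 6 + 0 = 6)
z = 16
u(3, -9)*z = 6*16 = 96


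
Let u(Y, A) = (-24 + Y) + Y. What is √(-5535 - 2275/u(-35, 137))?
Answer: I*√48693410/94 ≈ 74.235*I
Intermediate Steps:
u(Y, A) = -24 + 2*Y
√(-5535 - 2275/u(-35, 137)) = √(-5535 - 2275/(-24 + 2*(-35))) = √(-5535 - 2275/(-24 - 70)) = √(-5535 - 2275/(-94)) = √(-5535 - 2275*(-1/94)) = √(-5535 + 2275/94) = √(-518015/94) = I*√48693410/94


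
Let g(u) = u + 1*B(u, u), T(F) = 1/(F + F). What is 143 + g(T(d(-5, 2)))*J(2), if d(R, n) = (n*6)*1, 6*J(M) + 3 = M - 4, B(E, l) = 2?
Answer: 20347/144 ≈ 141.30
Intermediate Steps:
J(M) = -7/6 + M/6 (J(M) = -½ + (M - 4)/6 = -½ + (-4 + M)/6 = -½ + (-⅔ + M/6) = -7/6 + M/6)
d(R, n) = 6*n (d(R, n) = (6*n)*1 = 6*n)
T(F) = 1/(2*F)
g(u) = 2 + u (g(u) = u + 1*2 = u + 2 = 2 + u)
143 + g(T(d(-5, 2)))*J(2) = 143 + (2 + 1/(2*((6*2))))*(-7/6 + (⅙)*2) = 143 + (2 + (½)/12)*(-7/6 + ⅓) = 143 + (2 + (½)*(1/12))*(-⅚) = 143 + (2 + 1/24)*(-⅚) = 143 + (49/24)*(-⅚) = 143 - 245/144 = 20347/144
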